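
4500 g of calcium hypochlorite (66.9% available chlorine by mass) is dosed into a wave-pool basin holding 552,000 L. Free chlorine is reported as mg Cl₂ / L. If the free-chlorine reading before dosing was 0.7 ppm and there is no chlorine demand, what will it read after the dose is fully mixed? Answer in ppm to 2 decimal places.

Available chlorine delivered: 4500 g × 0.669 = 3010 g as Cl₂.
Concentration rise: 3010 g / 552,000 L = 5.454 mg/L = 5.45 ppm.
Final FC: 0.7 + 5.45 = 6.15 ppm.

6.15 ppm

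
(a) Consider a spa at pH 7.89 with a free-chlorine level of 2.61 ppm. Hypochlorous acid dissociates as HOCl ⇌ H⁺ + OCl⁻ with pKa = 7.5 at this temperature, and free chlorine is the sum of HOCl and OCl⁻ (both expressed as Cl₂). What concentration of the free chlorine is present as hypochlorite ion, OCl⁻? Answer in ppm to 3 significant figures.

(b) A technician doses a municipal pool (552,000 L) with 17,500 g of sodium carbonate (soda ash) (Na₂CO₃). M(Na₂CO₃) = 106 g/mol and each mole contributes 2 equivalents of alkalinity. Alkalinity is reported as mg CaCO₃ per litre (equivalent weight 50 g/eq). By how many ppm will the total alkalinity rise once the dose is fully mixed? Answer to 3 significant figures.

(a) [OCl⁻]/[HOCl] = 10^(pH − pKa) = 10^(7.89 − 7.5) = 10^0.39 = 2.455.
(a) Fraction as HOCl = 1 / (1 + 2.455) = 0.2895.
(a) OCl⁻ = (1 − 0.2895) × 2.61 ppm = 1.855 ppm.

(b) Moles of Na₂CO₃: 17,500 g ÷ 106 g/mol = 165.1 mol → 330.2 eq of alkalinity.
(b) As CaCO₃: 330.2 eq × 50 g/eq = 16,510 g.
(b) Rise: 16,510 g / 552,000 L × 1000 = 29.91 mg/L.

(a) 1.85 ppm; (b) 29.9 ppm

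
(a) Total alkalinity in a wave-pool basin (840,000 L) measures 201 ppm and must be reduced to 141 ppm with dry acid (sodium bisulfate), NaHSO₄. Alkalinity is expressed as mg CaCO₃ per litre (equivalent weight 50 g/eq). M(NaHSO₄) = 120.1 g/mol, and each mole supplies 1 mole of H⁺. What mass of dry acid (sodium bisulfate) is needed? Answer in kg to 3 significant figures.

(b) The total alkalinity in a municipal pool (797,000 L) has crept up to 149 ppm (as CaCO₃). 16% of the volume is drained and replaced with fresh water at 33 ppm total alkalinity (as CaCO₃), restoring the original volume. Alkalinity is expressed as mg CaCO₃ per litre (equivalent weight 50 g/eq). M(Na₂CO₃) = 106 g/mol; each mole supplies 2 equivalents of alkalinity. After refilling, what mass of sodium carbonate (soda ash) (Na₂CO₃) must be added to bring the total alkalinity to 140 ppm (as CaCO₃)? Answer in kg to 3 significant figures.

(a) Alkalinity to neutralize: (201 − 141) = 60 mg/L as CaCO₃ × 840,000 L = 50,400 g as CaCO₃.
(a) Equivalents of H⁺ required: 50,400 ÷ 50 g/eq = 1008 eq = 1008 mol NaHSO₄.
(a) Mass of NaHSO₄: 1008 × 120.1 = 121,100 g.

(b) After draining 16% and refilling: 149 × 0.84 + 33 × 0.16 = 130.44 ppm.
(b) Deficit to target: 140 − 130.44 = 9.56 mg/L.
(b) As CaCO₃: 9.56 mg/L × 797,000 L = 7619 g; ÷ 50 g/eq ÷ 2 = 76.19 mol Na₂CO₃.
(b) Mass: 76.19 × 106 = 8076 g.

(a) 121 kg; (b) 8.08 kg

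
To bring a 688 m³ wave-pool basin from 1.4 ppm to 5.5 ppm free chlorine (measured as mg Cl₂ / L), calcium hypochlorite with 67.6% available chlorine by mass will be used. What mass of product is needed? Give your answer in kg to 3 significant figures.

Volume: 688 m³ = 688,000 L.
Chlorine deficit: 5.5 − 1.4 = 4.1 ppm = 4.1 mg/L as Cl₂.
Cl₂ equivalent needed: 4.1 mg/L × 688,000 L = 2,821,000 mg = 2821 g.
Product at 67.6% available chlorine: 2821 / 0.676 = 4173 g.

4.17 kg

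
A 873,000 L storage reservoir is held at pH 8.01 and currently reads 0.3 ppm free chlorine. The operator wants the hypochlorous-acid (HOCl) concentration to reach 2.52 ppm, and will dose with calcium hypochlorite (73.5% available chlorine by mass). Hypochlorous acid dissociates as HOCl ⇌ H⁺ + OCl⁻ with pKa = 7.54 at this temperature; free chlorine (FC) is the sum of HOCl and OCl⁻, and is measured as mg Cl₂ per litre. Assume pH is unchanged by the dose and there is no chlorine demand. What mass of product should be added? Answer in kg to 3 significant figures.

[OCl⁻]/[HOCl] = 10^(pH − pKa) = 10^(8.01 − 7.54) = 2.951; fraction as HOCl = 1/(1 + 2.951) = 0.2531.
Free chlorine required for 2.52 ppm HOCl: 2.52 / 0.2531 = 9.957 ppm.
FC to add: 9.957 − 0.3 = 9.657 mg/L as Cl₂.
Cl₂ equivalent: 9.657 mg/L × 873,000 L = 8431 g.
Product at 73.5% available Cl: 8431 / 0.735 = 11,470 g.

11.5 kg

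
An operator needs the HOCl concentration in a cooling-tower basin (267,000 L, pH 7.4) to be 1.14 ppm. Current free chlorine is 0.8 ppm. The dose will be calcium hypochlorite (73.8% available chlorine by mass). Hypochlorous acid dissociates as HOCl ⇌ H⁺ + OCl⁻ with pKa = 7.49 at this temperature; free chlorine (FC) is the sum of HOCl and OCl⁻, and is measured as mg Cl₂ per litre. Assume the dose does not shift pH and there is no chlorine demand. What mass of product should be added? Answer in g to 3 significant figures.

458 g

[OCl⁻]/[HOCl] = 10^(pH − pKa) = 10^(7.4 − 7.49) = 0.8128; fraction as HOCl = 1/(1 + 0.8128) = 0.5516.
Free chlorine required for 1.14 ppm HOCl: 1.14 / 0.5516 = 2.067 ppm.
FC to add: 2.067 − 0.8 = 1.267 mg/L as Cl₂.
Cl₂ equivalent: 1.267 mg/L × 267,000 L = 338.2 g.
Product at 73.8% available Cl: 338.2 / 0.738 = 458.3 g.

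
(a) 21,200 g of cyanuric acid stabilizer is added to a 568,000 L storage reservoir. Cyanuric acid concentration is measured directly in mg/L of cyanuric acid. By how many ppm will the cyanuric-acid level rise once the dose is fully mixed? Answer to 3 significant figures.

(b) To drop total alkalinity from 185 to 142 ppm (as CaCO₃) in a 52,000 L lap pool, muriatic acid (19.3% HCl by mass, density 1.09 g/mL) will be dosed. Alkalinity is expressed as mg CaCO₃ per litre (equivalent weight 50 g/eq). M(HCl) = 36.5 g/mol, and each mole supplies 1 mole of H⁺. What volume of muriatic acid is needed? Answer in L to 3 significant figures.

(a) Rise: 21,200 g / 568,000 L × 1000 = 37.32 mg/L.

(b) Alkalinity to neutralize: (185 − 142) = 43 mg/L as CaCO₃ × 52,000 L = 2236 g as CaCO₃.
(b) Equivalents of H⁺ required: 2236 ÷ 50 g/eq = 44.72 eq = 44.72 mol HCl.
(b) Mass of HCl: 44.72 × 36.5 = 1632 g.
(b) Mass of 19.3% solution: 1632 / 0.193 = 8457 g.
(b) Volume: 8457 g ÷ 1.09 g/mL = 7759 mL.

(a) 37.3 ppm; (b) 7.76 L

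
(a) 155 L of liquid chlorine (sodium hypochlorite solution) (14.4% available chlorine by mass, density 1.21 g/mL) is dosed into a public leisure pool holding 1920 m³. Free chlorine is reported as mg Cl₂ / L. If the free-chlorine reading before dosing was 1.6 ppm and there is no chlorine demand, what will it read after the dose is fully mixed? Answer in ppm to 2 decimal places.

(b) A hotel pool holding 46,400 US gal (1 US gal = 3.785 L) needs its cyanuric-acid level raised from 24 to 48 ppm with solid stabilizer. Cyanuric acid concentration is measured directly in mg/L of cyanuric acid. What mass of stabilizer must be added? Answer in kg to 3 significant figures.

(a) Volume: 1920 m³ = 1,920,000 L.
(a) Mass of solution: 155 L × 1000 mL/L × 1.21 g/mL = 187,600 g.
(a) Available chlorine delivered: 187,600 g × 0.144 = 27,010 g as Cl₂.
(a) Concentration rise: 27,010 g / 1,920,000 L = 14.07 mg/L = 14.07 ppm.
(a) Final FC: 1.6 + 14.07 = 15.67 ppm.

(b) Volume: 46,400 US gal × 3.785 L/gal = 175,624 L.
(b) CYA to add: (48 − 24) = 24 mg/L × 175,624 L = 4215 g cyanuric acid.

(a) 15.67 ppm; (b) 4.21 kg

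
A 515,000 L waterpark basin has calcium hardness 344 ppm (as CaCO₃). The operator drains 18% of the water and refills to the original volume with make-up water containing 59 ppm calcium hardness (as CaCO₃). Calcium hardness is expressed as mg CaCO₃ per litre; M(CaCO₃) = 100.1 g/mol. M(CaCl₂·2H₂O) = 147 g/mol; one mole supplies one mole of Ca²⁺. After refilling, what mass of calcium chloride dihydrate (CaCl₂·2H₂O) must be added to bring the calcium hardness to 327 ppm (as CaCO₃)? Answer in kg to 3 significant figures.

After draining 18% and refilling: 344 × 0.82 + 59 × 0.18 = 292.7 ppm.
Deficit to target: 327 − 292.7 = 34.3 mg/L.
As CaCO₃: 34.3 mg/L × 515,000 L = 17,660 g; ÷ 100.1 = 176.5 mol Ca²⁺.
Mass: 176.5 × 147 = 25,940 g.

25.9 kg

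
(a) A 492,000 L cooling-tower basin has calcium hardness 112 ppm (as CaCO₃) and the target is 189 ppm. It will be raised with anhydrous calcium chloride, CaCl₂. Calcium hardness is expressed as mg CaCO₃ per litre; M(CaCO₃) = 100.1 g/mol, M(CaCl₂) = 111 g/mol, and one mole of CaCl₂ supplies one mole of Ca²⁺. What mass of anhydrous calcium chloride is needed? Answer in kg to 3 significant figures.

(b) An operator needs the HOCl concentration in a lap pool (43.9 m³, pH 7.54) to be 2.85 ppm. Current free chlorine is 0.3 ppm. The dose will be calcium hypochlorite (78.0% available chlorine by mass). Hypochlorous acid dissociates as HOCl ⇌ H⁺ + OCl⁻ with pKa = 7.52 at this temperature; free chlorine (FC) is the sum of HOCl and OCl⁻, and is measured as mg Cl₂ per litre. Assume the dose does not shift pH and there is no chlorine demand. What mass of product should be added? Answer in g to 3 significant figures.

(a) 42.0 kg; (b) 311 g

(a) Hardness to add: (189 − 112) = 77 mg/L as CaCO₃ × 492,000 L = 37,880 g as CaCO₃.
(a) Moles of Ca²⁺ (1 mol Ca²⁺ ≡ 1 mol CaCO₃): 37,880 / 100.1 g/mol = 378.5 mol.
(a) Mass of CaCl₂: 378.5 × 111 = 42,010 g.

(b) Volume: 43.9 m³ = 43,900 L.
(b) [OCl⁻]/[HOCl] = 10^(pH − pKa) = 10^(7.54 − 7.52) = 1.047; fraction as HOCl = 1/(1 + 1.047) = 0.4885.
(b) Free chlorine required for 2.85 ppm HOCl: 2.85 / 0.4885 = 5.834 ppm.
(b) FC to add: 5.834 − 0.3 = 5.534 mg/L as Cl₂.
(b) Cl₂ equivalent: 5.534 mg/L × 43,900 L = 243 g.
(b) Product at 78.0% available Cl: 243 / 0.78 = 311.5 g.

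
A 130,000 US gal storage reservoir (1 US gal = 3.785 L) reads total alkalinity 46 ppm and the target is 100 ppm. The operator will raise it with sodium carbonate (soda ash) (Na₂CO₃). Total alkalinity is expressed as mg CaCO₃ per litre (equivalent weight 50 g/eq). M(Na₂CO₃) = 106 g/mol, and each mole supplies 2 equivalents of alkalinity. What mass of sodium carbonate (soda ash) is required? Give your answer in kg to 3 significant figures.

28.2 kg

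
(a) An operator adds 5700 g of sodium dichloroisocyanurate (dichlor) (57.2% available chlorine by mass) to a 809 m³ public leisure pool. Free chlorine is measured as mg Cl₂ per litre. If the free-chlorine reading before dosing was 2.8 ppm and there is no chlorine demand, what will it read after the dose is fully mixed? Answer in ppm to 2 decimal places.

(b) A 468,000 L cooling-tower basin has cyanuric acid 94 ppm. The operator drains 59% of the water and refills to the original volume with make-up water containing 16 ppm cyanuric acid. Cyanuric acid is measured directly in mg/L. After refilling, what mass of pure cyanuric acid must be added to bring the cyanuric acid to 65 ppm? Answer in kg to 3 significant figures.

(a) Volume: 809 m³ = 809,000 L.
(a) Available chlorine delivered: 5700 g × 0.572 = 3260 g as Cl₂.
(a) Concentration rise: 3260 g / 809,000 L = 4.03 mg/L = 4.03 ppm.
(a) Final FC: 2.8 + 4.03 = 6.83 ppm.

(b) After draining 59% and refilling: 94 × 0.41 + 16 × 0.59 = 47.98 ppm.
(b) Deficit to target: 65 − 47.98 = 17.02 mg/L.
(b) Mass: 17.02 mg/L × 468,000 L = 7965 g cyanuric acid.

(a) 6.83 ppm; (b) 7.97 kg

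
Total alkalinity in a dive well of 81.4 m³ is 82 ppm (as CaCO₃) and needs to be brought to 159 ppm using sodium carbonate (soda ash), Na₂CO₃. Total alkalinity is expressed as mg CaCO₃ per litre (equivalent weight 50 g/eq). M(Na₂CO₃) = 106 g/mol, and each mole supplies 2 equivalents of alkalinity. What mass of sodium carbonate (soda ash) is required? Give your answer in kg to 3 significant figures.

6.64 kg

Volume: 81.4 m³ = 81,400 L.
Alkalinity to add: (159 − 82) = 77 mg/L as CaCO₃ × 81,400 L = 6268 g as CaCO₃.
Equivalents: 6268 g ÷ 50 g/eq = 125.4 eq.
Each mole of Na₂CO₃ supplies 2 eq, so 125.4 / 2 = 62.68 mol.
Mass: 62.68 mol × 106 g/mol = 6644 g.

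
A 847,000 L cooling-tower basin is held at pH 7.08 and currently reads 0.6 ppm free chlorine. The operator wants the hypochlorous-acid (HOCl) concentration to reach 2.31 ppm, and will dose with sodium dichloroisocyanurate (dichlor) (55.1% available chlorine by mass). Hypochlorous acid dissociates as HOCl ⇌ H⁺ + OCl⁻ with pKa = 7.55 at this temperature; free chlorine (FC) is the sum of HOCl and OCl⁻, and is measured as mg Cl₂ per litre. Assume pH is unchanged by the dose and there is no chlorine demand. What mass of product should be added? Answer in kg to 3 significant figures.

[OCl⁻]/[HOCl] = 10^(pH − pKa) = 10^(7.08 − 7.55) = 0.3388; fraction as HOCl = 1/(1 + 0.3388) = 0.7469.
Free chlorine required for 2.31 ppm HOCl: 2.31 / 0.7469 = 3.093 ppm.
FC to add: 3.093 − 0.6 = 2.493 mg/L as Cl₂.
Cl₂ equivalent: 2.493 mg/L × 847,000 L = 2111 g.
Product at 55.1% available Cl: 2111 / 0.551 = 3832 g.

3.83 kg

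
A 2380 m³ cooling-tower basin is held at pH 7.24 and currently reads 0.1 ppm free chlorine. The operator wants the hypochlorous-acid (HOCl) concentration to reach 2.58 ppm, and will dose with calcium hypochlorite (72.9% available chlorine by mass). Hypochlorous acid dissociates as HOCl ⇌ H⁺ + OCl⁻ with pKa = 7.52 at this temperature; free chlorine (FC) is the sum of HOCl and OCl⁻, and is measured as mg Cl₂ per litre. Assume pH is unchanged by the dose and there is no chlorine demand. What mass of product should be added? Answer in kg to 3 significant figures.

Volume: 2380 m³ = 2,380,000 L.
[OCl⁻]/[HOCl] = 10^(pH − pKa) = 10^(7.24 − 7.52) = 0.5248; fraction as HOCl = 1/(1 + 0.5248) = 0.6558.
Free chlorine required for 2.58 ppm HOCl: 2.58 / 0.6558 = 3.934 ppm.
FC to add: 3.934 − 0.1 = 3.834 mg/L as Cl₂.
Cl₂ equivalent: 3.834 mg/L × 2,380,000 L = 9125 g.
Product at 72.9% available Cl: 9125 / 0.729 = 12,520 g.

12.5 kg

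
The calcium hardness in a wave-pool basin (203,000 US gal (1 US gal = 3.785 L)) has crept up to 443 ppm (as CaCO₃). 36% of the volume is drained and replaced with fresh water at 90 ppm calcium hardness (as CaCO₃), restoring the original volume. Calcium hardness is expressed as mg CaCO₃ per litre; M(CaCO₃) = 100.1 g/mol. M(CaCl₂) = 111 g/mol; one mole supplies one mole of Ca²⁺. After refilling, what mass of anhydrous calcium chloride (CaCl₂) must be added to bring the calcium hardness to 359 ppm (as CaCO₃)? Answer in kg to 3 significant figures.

Volume: 203,000 US gal × 3.785 L/gal = 768,355 L.
After draining 36% and refilling: 443 × 0.64 + 90 × 0.36 = 315.92 ppm.
Deficit to target: 359 − 315.92 = 43.08 mg/L.
As CaCO₃: 43.08 mg/L × 768,355 L = 33,100 g; ÷ 100.1 = 330.7 mol Ca²⁺.
Mass: 330.7 × 111 = 36,710 g.

36.7 kg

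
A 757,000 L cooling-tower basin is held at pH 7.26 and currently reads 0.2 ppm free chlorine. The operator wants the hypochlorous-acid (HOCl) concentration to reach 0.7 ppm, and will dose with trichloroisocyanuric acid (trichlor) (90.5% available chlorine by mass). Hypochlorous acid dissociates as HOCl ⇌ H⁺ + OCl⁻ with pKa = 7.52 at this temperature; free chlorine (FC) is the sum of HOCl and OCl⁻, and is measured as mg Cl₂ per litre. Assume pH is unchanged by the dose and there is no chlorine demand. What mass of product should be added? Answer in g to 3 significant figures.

[OCl⁻]/[HOCl] = 10^(pH − pKa) = 10^(7.26 − 7.52) = 0.5495; fraction as HOCl = 1/(1 + 0.5495) = 0.6454.
Free chlorine required for 0.7 ppm HOCl: 0.7 / 0.6454 = 1.085 ppm.
FC to add: 1.085 − 0.2 = 0.8847 mg/L as Cl₂.
Cl₂ equivalent: 0.8847 mg/L × 757,000 L = 669.7 g.
Product at 90.5% available Cl: 669.7 / 0.905 = 740 g.

740 g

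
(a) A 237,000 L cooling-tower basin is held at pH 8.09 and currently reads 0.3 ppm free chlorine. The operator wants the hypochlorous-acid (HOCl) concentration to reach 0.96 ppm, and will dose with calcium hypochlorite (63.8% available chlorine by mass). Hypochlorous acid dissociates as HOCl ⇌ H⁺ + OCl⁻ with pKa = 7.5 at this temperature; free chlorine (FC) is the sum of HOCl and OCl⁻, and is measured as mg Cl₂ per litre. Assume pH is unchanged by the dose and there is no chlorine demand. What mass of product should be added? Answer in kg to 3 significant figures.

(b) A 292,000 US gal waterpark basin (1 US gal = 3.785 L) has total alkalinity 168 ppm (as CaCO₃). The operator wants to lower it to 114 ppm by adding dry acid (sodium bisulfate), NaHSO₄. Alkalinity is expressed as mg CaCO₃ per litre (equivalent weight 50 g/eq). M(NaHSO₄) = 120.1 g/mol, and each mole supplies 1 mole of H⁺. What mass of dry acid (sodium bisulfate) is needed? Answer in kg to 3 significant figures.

(a) 1.63 kg; (b) 143 kg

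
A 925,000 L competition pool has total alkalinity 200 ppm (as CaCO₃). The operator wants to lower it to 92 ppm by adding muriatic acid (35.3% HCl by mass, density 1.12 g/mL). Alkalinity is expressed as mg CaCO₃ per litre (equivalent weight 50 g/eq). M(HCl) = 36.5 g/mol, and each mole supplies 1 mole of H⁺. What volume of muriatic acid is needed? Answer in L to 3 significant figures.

184 L

Alkalinity to neutralize: (200 − 92) = 108 mg/L as CaCO₃ × 925,000 L = 99,900 g as CaCO₃.
Equivalents of H⁺ required: 99,900 ÷ 50 g/eq = 1998 eq = 1998 mol HCl.
Mass of HCl: 1998 × 36.5 = 72,930 g.
Mass of 35.3% solution: 72,930 / 0.353 = 206,600 g.
Volume: 206,600 g ÷ 1.12 g/mL = 184,500 mL.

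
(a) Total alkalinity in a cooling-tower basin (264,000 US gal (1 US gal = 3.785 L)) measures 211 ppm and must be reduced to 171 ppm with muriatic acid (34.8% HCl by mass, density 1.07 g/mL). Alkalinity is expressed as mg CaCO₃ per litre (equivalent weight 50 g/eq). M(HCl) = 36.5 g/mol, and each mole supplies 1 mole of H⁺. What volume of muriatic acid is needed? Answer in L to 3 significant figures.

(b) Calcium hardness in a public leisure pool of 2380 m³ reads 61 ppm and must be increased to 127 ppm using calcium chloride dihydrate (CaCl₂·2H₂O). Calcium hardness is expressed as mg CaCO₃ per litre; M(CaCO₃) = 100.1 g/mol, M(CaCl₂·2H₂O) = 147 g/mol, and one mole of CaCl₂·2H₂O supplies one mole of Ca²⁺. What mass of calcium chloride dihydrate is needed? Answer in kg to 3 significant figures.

(a) Volume: 264,000 US gal × 3.785 L/gal = 999,240 L.
(a) Alkalinity to neutralize: (211 − 171) = 40 mg/L as CaCO₃ × 999,240 L = 39,970 g as CaCO₃.
(a) Equivalents of H⁺ required: 39,970 ÷ 50 g/eq = 799.4 eq = 799.4 mol HCl.
(a) Mass of HCl: 799.4 × 36.5 = 29,180 g.
(a) Mass of 34.8% solution: 29,180 / 0.348 = 83,840 g.
(a) Volume: 83,840 g ÷ 1.07 g/mL = 78,360 mL.

(b) Volume: 2380 m³ = 2,380,000 L.
(b) Hardness to add: (127 − 61) = 66 mg/L as CaCO₃ × 2,380,000 L = 157,100 g as CaCO₃.
(b) Moles of Ca²⁺ (1 mol Ca²⁺ ≡ 1 mol CaCO₃): 157,100 / 100.1 g/mol = 1569 mol.
(b) Mass of CaCl₂·2H₂O: 1569 × 147 = 230,700 g.

(a) 78.4 L; (b) 231 kg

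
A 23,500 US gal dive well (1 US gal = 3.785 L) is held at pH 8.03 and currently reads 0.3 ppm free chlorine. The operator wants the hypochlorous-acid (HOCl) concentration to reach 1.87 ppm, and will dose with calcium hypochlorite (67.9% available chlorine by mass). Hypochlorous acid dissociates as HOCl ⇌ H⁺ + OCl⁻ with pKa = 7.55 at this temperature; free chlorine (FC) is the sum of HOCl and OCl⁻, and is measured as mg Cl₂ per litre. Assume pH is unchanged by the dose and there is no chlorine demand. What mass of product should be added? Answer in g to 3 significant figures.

945 g

Volume: 23,500 US gal × 3.785 L/gal = 88,948 L.
[OCl⁻]/[HOCl] = 10^(pH − pKa) = 10^(8.03 − 7.55) = 3.02; fraction as HOCl = 1/(1 + 3.02) = 0.2488.
Free chlorine required for 1.87 ppm HOCl: 1.87 / 0.2488 = 7.517 ppm.
FC to add: 7.517 − 0.3 = 7.217 mg/L as Cl₂.
Cl₂ equivalent: 7.217 mg/L × 88,948 L = 642 g.
Product at 67.9% available Cl: 642 / 0.679 = 945.5 g.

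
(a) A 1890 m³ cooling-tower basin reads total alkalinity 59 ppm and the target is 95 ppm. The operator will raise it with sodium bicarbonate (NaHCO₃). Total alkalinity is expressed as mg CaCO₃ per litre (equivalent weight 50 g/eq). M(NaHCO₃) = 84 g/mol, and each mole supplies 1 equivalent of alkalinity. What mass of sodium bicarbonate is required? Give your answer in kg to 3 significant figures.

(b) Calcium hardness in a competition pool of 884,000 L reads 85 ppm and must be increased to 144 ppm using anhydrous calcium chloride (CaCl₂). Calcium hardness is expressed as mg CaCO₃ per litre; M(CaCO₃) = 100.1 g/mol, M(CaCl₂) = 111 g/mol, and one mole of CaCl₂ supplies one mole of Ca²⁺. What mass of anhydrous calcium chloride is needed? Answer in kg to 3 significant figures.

(a) Volume: 1890 m³ = 1,890,000 L.
(a) Alkalinity to add: (95 − 59) = 36 mg/L as CaCO₃ × 1,890,000 L = 68,040 g as CaCO₃.
(a) Equivalents: 68,040 g ÷ 50 g/eq = 1361 eq.
(a) NaHCO₃ supplies 1 eq per mole → 1361 mol.
(a) Mass: 1361 mol × 84 g/mol = 114,300 g.

(b) Hardness to add: (144 − 85) = 59 mg/L as CaCO₃ × 884,000 L = 52,160 g as CaCO₃.
(b) Moles of Ca²⁺ (1 mol Ca²⁺ ≡ 1 mol CaCO₃): 52,160 / 100.1 g/mol = 521 mol.
(b) Mass of CaCl₂: 521 × 111 = 57,840 g.

(a) 114 kg; (b) 57.8 kg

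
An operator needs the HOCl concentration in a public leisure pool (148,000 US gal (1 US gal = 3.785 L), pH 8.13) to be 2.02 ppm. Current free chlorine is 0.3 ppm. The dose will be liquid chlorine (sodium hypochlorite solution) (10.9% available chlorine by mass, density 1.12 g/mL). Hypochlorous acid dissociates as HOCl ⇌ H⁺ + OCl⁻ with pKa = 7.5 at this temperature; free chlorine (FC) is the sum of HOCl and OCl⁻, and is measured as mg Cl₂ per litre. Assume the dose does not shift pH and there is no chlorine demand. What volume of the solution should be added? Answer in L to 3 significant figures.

Volume: 148,000 US gal × 3.785 L/gal = 560,180 L.
[OCl⁻]/[HOCl] = 10^(pH − pKa) = 10^(8.13 − 7.5) = 4.266; fraction as HOCl = 1/(1 + 4.266) = 0.1899.
Free chlorine required for 2.02 ppm HOCl: 2.02 / 0.1899 = 10.64 ppm.
FC to add: 10.64 − 0.3 = 10.34 mg/L as Cl₂.
Cl₂ equivalent: 10.34 mg/L × 560,180 L = 5791 g.
Product at 10.9% available Cl: 5791 / 0.109 = 53,120 g.
Volume: 53,120 g ÷ 1.12 g/mL = 47,430 mL.

47.4 L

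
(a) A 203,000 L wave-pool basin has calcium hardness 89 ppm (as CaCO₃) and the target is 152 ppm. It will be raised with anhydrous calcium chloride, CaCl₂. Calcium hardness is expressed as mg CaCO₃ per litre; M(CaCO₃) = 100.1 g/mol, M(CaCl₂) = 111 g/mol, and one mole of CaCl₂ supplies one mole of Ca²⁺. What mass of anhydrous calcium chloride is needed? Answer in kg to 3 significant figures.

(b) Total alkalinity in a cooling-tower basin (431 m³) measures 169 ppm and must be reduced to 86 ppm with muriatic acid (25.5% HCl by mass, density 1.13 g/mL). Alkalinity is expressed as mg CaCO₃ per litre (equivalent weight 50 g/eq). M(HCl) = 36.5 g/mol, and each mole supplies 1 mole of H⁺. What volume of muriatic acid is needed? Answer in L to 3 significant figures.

(a) Hardness to add: (152 − 89) = 63 mg/L as CaCO₃ × 203,000 L = 12,790 g as CaCO₃.
(a) Moles of Ca²⁺ (1 mol Ca²⁺ ≡ 1 mol CaCO₃): 12,790 / 100.1 g/mol = 127.8 mol.
(a) Mass of CaCl₂: 127.8 × 111 = 14,180 g.

(b) Volume: 431 m³ = 431,000 L.
(b) Alkalinity to neutralize: (169 − 86) = 83 mg/L as CaCO₃ × 431,000 L = 35,770 g as CaCO₃.
(b) Equivalents of H⁺ required: 35,770 ÷ 50 g/eq = 715.5 eq = 715.5 mol HCl.
(b) Mass of HCl: 715.5 × 36.5 = 26,110 g.
(b) Mass of 25.5% solution: 26,110 / 0.255 = 102,400 g.
(b) Volume: 102,400 g ÷ 1.13 g/mL = 90,630 mL.

(a) 14.2 kg; (b) 90.6 L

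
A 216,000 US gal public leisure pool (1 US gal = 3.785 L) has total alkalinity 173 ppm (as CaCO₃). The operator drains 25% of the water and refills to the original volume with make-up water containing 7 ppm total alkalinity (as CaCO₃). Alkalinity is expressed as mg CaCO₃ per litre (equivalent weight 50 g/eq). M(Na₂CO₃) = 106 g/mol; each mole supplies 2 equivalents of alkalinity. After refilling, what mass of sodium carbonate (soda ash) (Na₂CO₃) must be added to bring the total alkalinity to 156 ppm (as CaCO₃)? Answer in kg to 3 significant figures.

21.2 kg

Volume: 216,000 US gal × 3.785 L/gal = 817,560 L.
After draining 25% and refilling: 173 × 0.75 + 7 × 0.25 = 131.5 ppm.
Deficit to target: 156 − 131.5 = 24.5 mg/L.
As CaCO₃: 24.5 mg/L × 817,560 L = 20,030 g; ÷ 50 g/eq ÷ 2 = 200.3 mol Na₂CO₃.
Mass: 200.3 × 106 = 21,230 g.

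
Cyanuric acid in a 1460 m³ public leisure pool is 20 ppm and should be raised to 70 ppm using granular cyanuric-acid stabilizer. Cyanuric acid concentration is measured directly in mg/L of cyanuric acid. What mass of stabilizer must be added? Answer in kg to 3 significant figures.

73.0 kg

Volume: 1460 m³ = 1,460,000 L.
CYA to add: (70 − 20) = 50 mg/L × 1,460,000 L = 73,000 g cyanuric acid.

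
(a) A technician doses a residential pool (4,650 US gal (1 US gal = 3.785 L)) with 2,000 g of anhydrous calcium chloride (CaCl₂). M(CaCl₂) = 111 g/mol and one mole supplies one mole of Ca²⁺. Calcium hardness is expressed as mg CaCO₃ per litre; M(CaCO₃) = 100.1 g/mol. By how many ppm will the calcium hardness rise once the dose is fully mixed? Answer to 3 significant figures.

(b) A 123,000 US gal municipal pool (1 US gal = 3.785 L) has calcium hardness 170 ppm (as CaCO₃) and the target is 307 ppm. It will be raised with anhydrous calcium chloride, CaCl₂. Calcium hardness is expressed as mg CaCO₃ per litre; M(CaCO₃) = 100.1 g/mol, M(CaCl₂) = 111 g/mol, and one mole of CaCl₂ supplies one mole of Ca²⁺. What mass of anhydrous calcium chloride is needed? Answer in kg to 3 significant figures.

(a) 102 ppm; (b) 70.7 kg

(a) Volume: 4,650 US gal × 3.785 L/gal = 17,600 L.
(a) Moles of Ca²⁺: 2,000 g ÷ 111 g/mol = 18.02 mol.
(a) As CaCO₃: 18.02 mol × 100.1 g/mol = 1804 g.
(a) Rise: 1804 g / 17,600 L × 1000 = 102.5 mg/L.

(b) Volume: 123,000 US gal × 3.785 L/gal = 465,555 L.
(b) Hardness to add: (307 − 170) = 137 mg/L as CaCO₃ × 465,555 L = 63,780 g as CaCO₃.
(b) Moles of Ca²⁺ (1 mol Ca²⁺ ≡ 1 mol CaCO₃): 63,780 / 100.1 g/mol = 637.2 mol.
(b) Mass of CaCl₂: 637.2 × 111 = 70,730 g.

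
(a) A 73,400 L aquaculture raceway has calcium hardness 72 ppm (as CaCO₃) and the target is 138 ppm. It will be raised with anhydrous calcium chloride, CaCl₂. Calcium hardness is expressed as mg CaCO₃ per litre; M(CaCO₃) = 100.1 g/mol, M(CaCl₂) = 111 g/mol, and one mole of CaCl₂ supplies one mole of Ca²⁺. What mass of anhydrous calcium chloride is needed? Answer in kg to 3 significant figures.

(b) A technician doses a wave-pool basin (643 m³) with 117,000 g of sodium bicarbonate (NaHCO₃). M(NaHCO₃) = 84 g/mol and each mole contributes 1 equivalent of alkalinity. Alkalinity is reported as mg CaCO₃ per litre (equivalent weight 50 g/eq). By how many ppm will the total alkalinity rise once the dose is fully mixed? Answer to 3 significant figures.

(a) 5.37 kg; (b) 108 ppm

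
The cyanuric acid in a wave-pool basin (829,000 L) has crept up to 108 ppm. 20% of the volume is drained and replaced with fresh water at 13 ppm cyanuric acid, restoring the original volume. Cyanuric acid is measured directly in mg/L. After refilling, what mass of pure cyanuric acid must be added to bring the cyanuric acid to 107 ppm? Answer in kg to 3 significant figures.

After draining 20% and refilling: 108 × 0.80 + 13 × 0.20 = 89 ppm.
Deficit to target: 107 − 89 = 18 mg/L.
Mass: 18 mg/L × 829,000 L = 14,920 g cyanuric acid.

14.9 kg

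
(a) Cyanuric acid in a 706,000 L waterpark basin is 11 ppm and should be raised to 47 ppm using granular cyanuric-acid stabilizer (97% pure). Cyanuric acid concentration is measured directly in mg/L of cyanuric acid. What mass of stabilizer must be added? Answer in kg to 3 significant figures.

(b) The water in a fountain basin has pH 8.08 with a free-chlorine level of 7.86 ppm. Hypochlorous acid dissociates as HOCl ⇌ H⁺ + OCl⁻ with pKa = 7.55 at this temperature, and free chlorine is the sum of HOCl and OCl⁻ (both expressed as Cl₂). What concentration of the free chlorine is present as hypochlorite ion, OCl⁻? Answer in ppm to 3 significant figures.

(a) 26.2 kg; (b) 6.07 ppm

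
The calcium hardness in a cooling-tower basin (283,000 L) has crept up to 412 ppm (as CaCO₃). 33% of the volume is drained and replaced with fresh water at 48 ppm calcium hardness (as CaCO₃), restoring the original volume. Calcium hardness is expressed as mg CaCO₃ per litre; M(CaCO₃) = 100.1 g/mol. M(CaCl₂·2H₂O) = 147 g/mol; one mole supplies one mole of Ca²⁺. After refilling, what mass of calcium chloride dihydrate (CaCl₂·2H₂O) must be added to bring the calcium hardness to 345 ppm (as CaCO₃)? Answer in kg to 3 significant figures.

22.1 kg

After draining 33% and refilling: 412 × 0.67 + 48 × 0.33 = 291.88 ppm.
Deficit to target: 345 − 291.88 = 53.12 mg/L.
As CaCO₃: 53.12 mg/L × 283,000 L = 15,030 g; ÷ 100.1 = 150.2 mol Ca²⁺.
Mass: 150.2 × 147 = 22,080 g.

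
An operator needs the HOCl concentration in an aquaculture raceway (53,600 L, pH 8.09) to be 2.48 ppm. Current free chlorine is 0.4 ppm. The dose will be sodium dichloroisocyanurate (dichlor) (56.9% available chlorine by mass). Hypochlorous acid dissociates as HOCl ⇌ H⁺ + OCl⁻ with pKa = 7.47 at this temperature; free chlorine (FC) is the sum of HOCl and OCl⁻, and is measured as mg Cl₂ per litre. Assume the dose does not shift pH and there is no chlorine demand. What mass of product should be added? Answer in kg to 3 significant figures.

1.17 kg

[OCl⁻]/[HOCl] = 10^(pH − pKa) = 10^(8.09 − 7.47) = 4.169; fraction as HOCl = 1/(1 + 4.169) = 0.1935.
Free chlorine required for 2.48 ppm HOCl: 2.48 / 0.1935 = 12.82 ppm.
FC to add: 12.82 − 0.4 = 12.42 mg/L as Cl₂.
Cl₂ equivalent: 12.42 mg/L × 53,600 L = 665.6 g.
Product at 56.9% available Cl: 665.6 / 0.569 = 1170 g.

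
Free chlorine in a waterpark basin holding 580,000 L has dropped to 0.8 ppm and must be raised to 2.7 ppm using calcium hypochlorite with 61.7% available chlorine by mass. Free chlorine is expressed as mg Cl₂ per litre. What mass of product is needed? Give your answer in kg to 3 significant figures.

Chlorine deficit: 2.7 − 0.8 = 1.9 ppm = 1.9 mg/L as Cl₂.
Cl₂ equivalent needed: 1.9 mg/L × 580,000 L = 1,102,000 mg = 1102 g.
Product at 61.7% available chlorine: 1102 / 0.617 = 1786 g.

1.79 kg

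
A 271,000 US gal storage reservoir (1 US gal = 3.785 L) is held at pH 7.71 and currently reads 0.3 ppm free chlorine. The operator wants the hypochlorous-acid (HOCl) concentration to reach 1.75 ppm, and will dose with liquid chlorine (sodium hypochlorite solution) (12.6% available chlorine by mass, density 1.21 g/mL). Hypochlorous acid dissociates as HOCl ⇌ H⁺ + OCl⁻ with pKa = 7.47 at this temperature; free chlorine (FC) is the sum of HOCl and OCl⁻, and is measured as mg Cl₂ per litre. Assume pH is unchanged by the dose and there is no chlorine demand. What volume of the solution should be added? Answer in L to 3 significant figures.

Volume: 271,000 US gal × 3.785 L/gal = 1,025,735 L.
[OCl⁻]/[HOCl] = 10^(pH − pKa) = 10^(7.71 − 7.47) = 1.738; fraction as HOCl = 1/(1 + 1.738) = 0.3653.
Free chlorine required for 1.75 ppm HOCl: 1.75 / 0.3653 = 4.791 ppm.
FC to add: 4.791 − 0.3 = 4.491 mg/L as Cl₂.
Cl₂ equivalent: 4.491 mg/L × 1,025,735 L = 4607 g.
Product at 12.6% available Cl: 4607 / 0.126 = 36,560 g.
Volume: 36,560 g ÷ 1.21 g/mL = 30,220 mL.

30.2 L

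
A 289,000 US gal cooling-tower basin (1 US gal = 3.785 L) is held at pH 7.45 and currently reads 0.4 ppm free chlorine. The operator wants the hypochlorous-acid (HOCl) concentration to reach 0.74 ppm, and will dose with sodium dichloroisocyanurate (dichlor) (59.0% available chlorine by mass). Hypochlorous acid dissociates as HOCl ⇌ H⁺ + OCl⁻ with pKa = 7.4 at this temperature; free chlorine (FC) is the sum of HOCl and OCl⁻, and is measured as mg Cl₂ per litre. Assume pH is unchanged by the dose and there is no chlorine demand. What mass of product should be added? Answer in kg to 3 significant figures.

2.17 kg

Volume: 289,000 US gal × 3.785 L/gal = 1,093,865 L.
[OCl⁻]/[HOCl] = 10^(pH − pKa) = 10^(7.45 − 7.4) = 1.122; fraction as HOCl = 1/(1 + 1.122) = 0.4712.
Free chlorine required for 0.74 ppm HOCl: 0.74 / 0.4712 = 1.57 ppm.
FC to add: 1.57 − 0.4 = 1.17 mg/L as Cl₂.
Cl₂ equivalent: 1.17 mg/L × 1,093,865 L = 1280 g.
Product at 59.0% available Cl: 1280 / 0.59 = 2170 g.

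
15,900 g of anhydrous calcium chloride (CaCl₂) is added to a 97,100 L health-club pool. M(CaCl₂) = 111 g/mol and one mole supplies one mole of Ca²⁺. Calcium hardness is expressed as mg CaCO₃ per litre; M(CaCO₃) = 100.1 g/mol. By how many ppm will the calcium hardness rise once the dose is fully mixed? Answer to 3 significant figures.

148 ppm

Moles of Ca²⁺: 15,900 g ÷ 111 g/mol = 143.2 mol.
As CaCO₃: 143.2 mol × 100.1 g/mol = 14,340 g.
Rise: 14,340 g / 97,100 L × 1000 = 147.7 mg/L.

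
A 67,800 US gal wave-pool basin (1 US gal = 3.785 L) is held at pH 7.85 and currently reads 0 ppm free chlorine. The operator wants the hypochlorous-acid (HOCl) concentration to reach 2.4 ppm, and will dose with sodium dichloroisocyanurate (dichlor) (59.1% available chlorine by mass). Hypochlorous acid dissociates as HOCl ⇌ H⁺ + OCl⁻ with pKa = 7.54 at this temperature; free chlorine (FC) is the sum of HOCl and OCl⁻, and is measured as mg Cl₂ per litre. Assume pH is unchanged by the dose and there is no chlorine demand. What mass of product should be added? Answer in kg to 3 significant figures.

Volume: 67,800 US gal × 3.785 L/gal = 256,623 L.
[OCl⁻]/[HOCl] = 10^(pH − pKa) = 10^(7.85 − 7.54) = 2.042; fraction as HOCl = 1/(1 + 2.042) = 0.3288.
Free chlorine required for 2.4 ppm HOCl: 2.4 / 0.3288 = 7.3 ppm.
FC to add: 7.3 − 0 = 7.3 mg/L as Cl₂.
Cl₂ equivalent: 7.3 mg/L × 256,623 L = 1873 g.
Product at 59.1% available Cl: 1873 / 0.591 = 3170 g.

3.17 kg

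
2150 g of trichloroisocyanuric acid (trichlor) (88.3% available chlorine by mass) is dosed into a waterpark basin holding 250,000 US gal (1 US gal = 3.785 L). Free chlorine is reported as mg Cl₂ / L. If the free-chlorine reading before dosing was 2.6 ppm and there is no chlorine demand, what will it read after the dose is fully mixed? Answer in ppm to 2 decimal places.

4.61 ppm

Volume: 250,000 US gal × 3.785 L/gal = 946,250 L.
Available chlorine delivered: 2150 g × 0.883 = 1898 g as Cl₂.
Concentration rise: 1898 g / 946,250 L = 2.006 mg/L = 2.01 ppm.
Final FC: 2.6 + 2.01 = 4.61 ppm.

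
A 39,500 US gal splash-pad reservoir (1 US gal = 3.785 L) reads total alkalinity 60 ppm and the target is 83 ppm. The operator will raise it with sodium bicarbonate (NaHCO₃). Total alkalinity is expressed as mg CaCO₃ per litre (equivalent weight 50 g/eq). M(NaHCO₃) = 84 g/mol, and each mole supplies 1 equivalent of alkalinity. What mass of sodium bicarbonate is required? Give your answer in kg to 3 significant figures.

Volume: 39,500 US gal × 3.785 L/gal = 149,508 L.
Alkalinity to add: (83 − 60) = 23 mg/L as CaCO₃ × 149,508 L = 3439 g as CaCO₃.
Equivalents: 3439 g ÷ 50 g/eq = 68.77 eq.
NaHCO₃ supplies 1 eq per mole → 68.77 mol.
Mass: 68.77 mol × 84 g/mol = 5777 g.

5.78 kg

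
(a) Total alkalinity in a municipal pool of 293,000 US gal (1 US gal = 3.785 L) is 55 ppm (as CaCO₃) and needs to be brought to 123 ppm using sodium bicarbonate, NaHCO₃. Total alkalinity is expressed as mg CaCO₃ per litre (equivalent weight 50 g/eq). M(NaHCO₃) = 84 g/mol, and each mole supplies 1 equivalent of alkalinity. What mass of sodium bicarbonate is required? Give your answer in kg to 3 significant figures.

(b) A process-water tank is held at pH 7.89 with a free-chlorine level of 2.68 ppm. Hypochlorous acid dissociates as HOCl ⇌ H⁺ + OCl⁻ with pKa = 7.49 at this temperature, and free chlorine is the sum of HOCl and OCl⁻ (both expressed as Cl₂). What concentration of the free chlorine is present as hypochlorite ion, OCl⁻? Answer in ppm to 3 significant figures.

(a) Volume: 293,000 US gal × 3.785 L/gal = 1,109,005 L.
(a) Alkalinity to add: (123 − 55) = 68 mg/L as CaCO₃ × 1,109,005 L = 75,410 g as CaCO₃.
(a) Equivalents: 75,410 g ÷ 50 g/eq = 1508 eq.
(a) NaHCO₃ supplies 1 eq per mole → 1508 mol.
(a) Mass: 1508 mol × 84 g/mol = 126,700 g.

(b) [OCl⁻]/[HOCl] = 10^(pH − pKa) = 10^(7.89 − 7.49) = 10^0.40 = 2.512.
(b) Fraction as HOCl = 1 / (1 + 2.512) = 0.2847.
(b) OCl⁻ = (1 − 0.2847) × 2.68 ppm = 1.917 ppm.

(a) 127 kg; (b) 1.92 ppm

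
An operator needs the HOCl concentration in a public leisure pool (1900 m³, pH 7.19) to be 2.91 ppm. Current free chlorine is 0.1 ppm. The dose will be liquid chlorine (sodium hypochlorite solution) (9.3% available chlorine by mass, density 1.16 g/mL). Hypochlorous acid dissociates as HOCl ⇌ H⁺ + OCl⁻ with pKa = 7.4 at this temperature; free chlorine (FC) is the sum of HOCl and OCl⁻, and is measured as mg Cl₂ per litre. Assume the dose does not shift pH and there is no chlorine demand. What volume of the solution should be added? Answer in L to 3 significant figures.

81.1 L

Volume: 1900 m³ = 1,900,000 L.
[OCl⁻]/[HOCl] = 10^(pH − pKa) = 10^(7.19 − 7.4) = 0.6166; fraction as HOCl = 1/(1 + 0.6166) = 0.6186.
Free chlorine required for 2.91 ppm HOCl: 2.91 / 0.6186 = 4.704 ppm.
FC to add: 4.704 − 0.1 = 4.604 mg/L as Cl₂.
Cl₂ equivalent: 4.604 mg/L × 1,900,000 L = 8748 g.
Product at 9.3% available Cl: 8748 / 0.093 = 94,070 g.
Volume: 94,070 g ÷ 1.16 g/mL = 81,090 mL.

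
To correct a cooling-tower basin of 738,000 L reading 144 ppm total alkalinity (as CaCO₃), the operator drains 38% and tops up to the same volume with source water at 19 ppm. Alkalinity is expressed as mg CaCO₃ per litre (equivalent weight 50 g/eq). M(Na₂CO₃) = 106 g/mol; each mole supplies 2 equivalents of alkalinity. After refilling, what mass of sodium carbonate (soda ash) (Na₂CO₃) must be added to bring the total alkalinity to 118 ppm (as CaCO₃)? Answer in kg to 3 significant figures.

16.8 kg

After draining 38% and refilling: 144 × 0.62 + 19 × 0.38 = 96.5 ppm.
Deficit to target: 118 − 96.5 = 21.5 mg/L.
As CaCO₃: 21.5 mg/L × 738,000 L = 15,870 g; ÷ 50 g/eq ÷ 2 = 158.7 mol Na₂CO₃.
Mass: 158.7 × 106 = 16,820 g.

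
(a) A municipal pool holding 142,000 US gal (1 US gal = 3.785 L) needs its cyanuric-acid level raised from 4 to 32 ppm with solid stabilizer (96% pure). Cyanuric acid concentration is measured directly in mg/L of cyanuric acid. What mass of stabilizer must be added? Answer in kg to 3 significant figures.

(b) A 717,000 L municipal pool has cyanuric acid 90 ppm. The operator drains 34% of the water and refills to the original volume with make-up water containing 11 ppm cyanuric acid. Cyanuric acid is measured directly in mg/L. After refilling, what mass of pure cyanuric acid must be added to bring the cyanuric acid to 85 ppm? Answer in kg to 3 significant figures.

(a) Volume: 142,000 US gal × 3.785 L/gal = 537,470 L.
(a) CYA to add: (32 − 4) = 28 mg/L × 537,470 L = 15,050 g cyanuric acid.
(a) At 96% purity: 15,050 / 0.96 = 15,680 g product.

(b) After draining 34% and refilling: 90 × 0.66 + 11 × 0.34 = 63.14 ppm.
(b) Deficit to target: 85 − 63.14 = 21.86 mg/L.
(b) Mass: 21.86 mg/L × 717,000 L = 15,670 g cyanuric acid.

(a) 15.7 kg; (b) 15.7 kg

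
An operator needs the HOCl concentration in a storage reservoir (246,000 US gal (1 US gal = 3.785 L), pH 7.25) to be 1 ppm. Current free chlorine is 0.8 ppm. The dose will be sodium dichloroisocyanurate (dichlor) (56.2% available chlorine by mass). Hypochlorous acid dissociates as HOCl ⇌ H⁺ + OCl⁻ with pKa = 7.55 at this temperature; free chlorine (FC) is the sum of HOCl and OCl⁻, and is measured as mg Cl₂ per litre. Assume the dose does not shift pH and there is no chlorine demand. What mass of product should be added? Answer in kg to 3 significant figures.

1.16 kg

Volume: 246,000 US gal × 3.785 L/gal = 931,110 L.
[OCl⁻]/[HOCl] = 10^(pH − pKa) = 10^(7.25 − 7.55) = 0.5012; fraction as HOCl = 1/(1 + 0.5012) = 0.6661.
Free chlorine required for 1 ppm HOCl: 1 / 0.6661 = 1.501 ppm.
FC to add: 1.501 − 0.8 = 0.7012 mg/L as Cl₂.
Cl₂ equivalent: 0.7012 mg/L × 931,110 L = 652.9 g.
Product at 56.2% available Cl: 652.9 / 0.562 = 1162 g.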